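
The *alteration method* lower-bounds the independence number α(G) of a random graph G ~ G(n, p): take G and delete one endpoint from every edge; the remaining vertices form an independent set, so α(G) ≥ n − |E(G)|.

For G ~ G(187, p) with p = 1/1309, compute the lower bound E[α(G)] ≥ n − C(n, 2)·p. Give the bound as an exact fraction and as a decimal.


E[|E(G)|] = C(187, 2)·p = 17391 · (1/1309) = 93/7.
E[α(G)] ≥ n − E[|E(G)|] = 187 − 93/7 = 1216/7.
Numerically: ≈ 173.71429.
(This is only a lower bound; the true E[α(G)] may be larger.)

E[α(G)] ≥ 1216/7 ≈ 173.71429.


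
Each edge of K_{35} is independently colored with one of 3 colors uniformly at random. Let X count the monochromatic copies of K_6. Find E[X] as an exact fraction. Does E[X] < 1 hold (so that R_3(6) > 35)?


E[X] = C(35, 6) · 3^{1 − 15} = 1623160 · 3^{−14} = 1623160/4782969.
As a reduced fraction: E[X] = 1623160/4782969 ≈ 0.339.
Is E[X] < 1? YES.
Since E[X] < 1, there exists a 3-coloring of K_{35} with no monochromatic K_6; hence R_3(6) > 35.

E[X] = 1623160/4782969 ≈ 0.339; E[X] < 1, so R_3(6) > 35.


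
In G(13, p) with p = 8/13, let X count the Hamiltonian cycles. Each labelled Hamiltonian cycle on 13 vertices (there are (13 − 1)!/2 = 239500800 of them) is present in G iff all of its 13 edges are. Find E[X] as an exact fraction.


K_13 has (13 − 1)!/2 = 239500800 labelled Hamiltonian cycles.
For each such Hamiltonian cycle H, let X_H = 1 if all 13 edges of H are present in G. Then P[X_H = 1] = p^{13} = (8/13)^{13} = 549755813888/302875106592253.
By linearity: E[X] = Σ_H E[X_H] = 239500800 · p^{13} = 239500800 · 549755813888/302875106592253 = 131666957230827110400/302875106592253.
Numerically: E[X] ≈ 434724.

E[X] = 239500800 · (8/13)^{13} = 131666957230827110400/302875106592253 ≈ 434724.


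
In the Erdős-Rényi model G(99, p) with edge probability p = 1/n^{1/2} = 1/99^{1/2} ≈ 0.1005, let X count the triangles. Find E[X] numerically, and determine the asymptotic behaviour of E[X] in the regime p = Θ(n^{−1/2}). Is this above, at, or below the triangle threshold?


Number of potential triangles: C(99, 3) = 156849.
Each occurs with probability p³ ≈ (0.1005)³ ≈ 1.015190e-03.
By linearity: E[X] = C(99, 3)·p³ ≈ 156849 · 1.015190e-03 ≈ 159.2315.
Since α = 1/2 < 1, p = c/n^{1/2} ≫ 1/n is above the triangle threshold p ~ 1/n. Asymptotically E[X] ~ (c³/6)·n^{3(1−α)} = (1³/6)·n^{1.5} → ∞; triangles are abundant w.h.p.

E[X] ≈ 159.2315; in regime p = Θ(1/n^{1/2}) E[X] diverges (above the triangle threshold p ~ 1/n).


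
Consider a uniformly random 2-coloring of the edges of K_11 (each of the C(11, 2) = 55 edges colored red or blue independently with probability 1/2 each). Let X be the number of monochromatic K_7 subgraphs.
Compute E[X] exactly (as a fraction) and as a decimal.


Let X = Σ_S X_S over the C(11, 7) = 330 subsets S of size 7, where X_S = 1 if the K_7 on S is monochromatic.
For a fixed S, the K_7 on S has C(7, 2) = 21 edges. P[all 21 edges red] = (1/2)^21, and likewise for blue, so P[monochromatic] = 2·(1/2)^21 = 2^{1 − 21} = 1/1048576.
By linearity of expectation: E[X] = C(11, 7) · 2^{1 − 21} = 330 · 1/1048576 = 165/524288.
Numerically: E[X] ≈ 0.000.

E[X] = C(11,7)·2^(1−C(7,2)) = 165/524288 ≈ 0.000.


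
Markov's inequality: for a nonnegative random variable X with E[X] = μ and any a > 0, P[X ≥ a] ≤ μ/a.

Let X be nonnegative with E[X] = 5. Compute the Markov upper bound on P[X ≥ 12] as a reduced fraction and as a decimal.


μ = E[X] = 5, a = 12.
Markov: P[X ≥ 12] ≤ μ/a = (5)/12 = 5/12.
Numerically: ≈ 0.417.
(Since a = 12 > μ = 5.000, the bound 5/12 is < 1 and informative.)

P[X ≥ 12] ≤ 5/12 ≈ 0.417.


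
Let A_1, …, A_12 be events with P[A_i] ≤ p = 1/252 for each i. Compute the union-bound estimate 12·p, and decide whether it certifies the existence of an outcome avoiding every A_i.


Union bound: P[∪_{i=1}^{12} A_i] ≤ Σ_i P[A_i] ≤ 12·p = 12·(1/252) = 1/21.
Numerically: 1/21 ≈ 0.047619.
Is 1/21 < 1? YES.
Since P[∪ A_i] ≤ 1/21 < 1, the complement has P[∩ A_i^c] ≥ 1 − 1/21 = 20/21 > 0, so some outcome avoids every A_i.

12·p = 1/21 ≈ 0.047619; existence CERTIFIED by the union bound.


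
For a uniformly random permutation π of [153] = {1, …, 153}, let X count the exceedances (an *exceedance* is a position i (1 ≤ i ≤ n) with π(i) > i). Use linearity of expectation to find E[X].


Write X = Σ_{i=1}^{153} X_i, where X_i = 1_{π(i) > i}.
For each fixed i, π(i) is uniform over {1, …, 153} (marginal of a uniform permutation), so P[π(i) > i] = (n − i)/n. Summing: Σ_{i=1}^{153} (n − i)/n = (0 + 1 + … + 152)/153 = 153(153 − 1)/(2·153) = (153 − 1)/2.
Hence E[X] = Σ_{i=1}^{153} (153 − i)/153 = 76 ≈ 76.000000.

E[X] = 76 = 76.000000.


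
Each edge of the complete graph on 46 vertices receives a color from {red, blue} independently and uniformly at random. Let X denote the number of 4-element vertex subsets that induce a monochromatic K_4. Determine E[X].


Let X = Σ_S X_S over the C(46, 4) = 163185 subsets S of size 4, where X_S = 1 if the K_4 on S is monochromatic.
For a fixed S, the K_4 on S has C(4, 2) = 6 edges. P[all 6 edges red] = (1/2)^6, and likewise for blue, so P[monochromatic] = 2·(1/2)^6 = 2^{1 − 6} = 1/32.
Summing: E[X] = C(46, 4) · 2^{1 − 6} = 163185 · 1/32 = 163185/32.
Numerically: E[X] ≈ 5099.531250.

E[X] = C(46,4)·2^(1−C(4,2)) = 163185/32 ≈ 5099.531250.


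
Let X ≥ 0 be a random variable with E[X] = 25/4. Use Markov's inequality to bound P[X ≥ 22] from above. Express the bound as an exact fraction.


μ = E[X] = 25/4, a = 22.
Markov: P[X ≥ 22] ≤ μ/a = (25/4)/22 = 25/88.
Numerically: ≈ 0.2841.
(Since a = 22 > μ = 6.2500, the bound 25/88 is < 1 and informative.)

P[X ≥ 22] ≤ 25/88 ≈ 0.2841.


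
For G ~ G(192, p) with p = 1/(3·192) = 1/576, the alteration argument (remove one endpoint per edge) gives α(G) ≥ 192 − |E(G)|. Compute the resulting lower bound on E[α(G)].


E[|E(G)|] = C(192, 2)·p = 18336 · (1/576) = 191/6.
E[α(G)] ≥ n − E[|E(G)|] = 192 − 191/6 = 961/6.
Numerically: ≈ 160.1667.
(This is only a lower bound; the true E[α(G)] may be larger.)

E[α(G)] ≥ 961/6 ≈ 160.1667.


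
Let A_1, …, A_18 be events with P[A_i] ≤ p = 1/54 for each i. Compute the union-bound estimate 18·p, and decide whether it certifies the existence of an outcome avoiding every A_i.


Union bound: P[∪_{i=1}^{18} A_i] ≤ Σ_i P[A_i] ≤ 18·p = 18·(1/54) = 1/3.
Numerically: 1/3 ≈ 0.3333.
Is 1/3 < 1? YES.
Since P[∪ A_i] ≤ 1/3 < 1, the complement has P[∩ A_i^c] ≥ 1 − 1/3 = 2/3 > 0, so some outcome avoids every A_i.

18·p = 1/3 ≈ 0.3333; existence CERTIFIED by the union bound.


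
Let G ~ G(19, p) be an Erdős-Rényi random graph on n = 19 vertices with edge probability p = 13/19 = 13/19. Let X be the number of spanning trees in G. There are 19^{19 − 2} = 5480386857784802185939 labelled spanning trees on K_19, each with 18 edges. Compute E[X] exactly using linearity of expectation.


K_19 has 19^{19 − 2} = 5480386857784802185939 labelled spanning trees.
For each such spanning tree H, let X_H = 1 if all 18 edges of H are present in G. Then P[X_H = 1] = p^{18} = (13/19)^{18} = 112455406951957393129/104127350297911241532841.
Summing the indicators: E[X] = Σ_H E[X_H] = 5480386857784802185939 · p^{18} = 5480386857784802185939 · 112455406951957393129/104127350297911241532841 = 112455406951957393129/19.
Numerically: E[X] ≈ 5.919e+18.

E[X] = 5480386857784802185939 · (13/19)^{18} = 112455406951957393129/19 ≈ 5.919e+18.


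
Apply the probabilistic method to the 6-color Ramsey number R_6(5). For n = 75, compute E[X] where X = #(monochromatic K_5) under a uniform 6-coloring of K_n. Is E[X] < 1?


E[X] = C(75, 5) · 6^{1 − 10} = 17259390 · 6^{−9} = 17259390/10077696.
As a reduced fraction: E[X] = 958855/559872 ≈ 1.7126325.
Is E[X] < 1? NO.
Since E[X] ≥ 1, the first-moment bound is inconclusive at n = 75; it does NOT by itself certify R_6(5) > 75.

E[X] = 958855/559872 ≈ 1.7126325; E[X] ≥ 1; first-moment method inconclusive here.


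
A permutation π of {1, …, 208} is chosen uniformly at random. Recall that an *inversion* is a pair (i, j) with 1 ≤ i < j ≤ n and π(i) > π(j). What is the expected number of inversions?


Write X = Σ X_I over the C(208, 2) = 21528 pairs i < j, with X_I the indicator of one inversion.
There are 21528 indicators.
For each fixed pair i < j, the values π(i) and π(j) are two distinct elements of {1, …, 208} in uniformly random order; by symmetry P[π(i) > π(j)] = 1/2.
By linearity: E[X] = 21528 · (1/2) = C(208, 2) · (1/2) = 21528/2 = 10764 ≈ 10764.00000.

E[X] = 10764 = 10764.00000.


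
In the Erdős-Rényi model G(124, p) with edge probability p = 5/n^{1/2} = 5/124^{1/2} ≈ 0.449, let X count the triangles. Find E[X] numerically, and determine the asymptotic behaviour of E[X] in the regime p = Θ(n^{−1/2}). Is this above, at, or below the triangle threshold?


Number of potential triangles: C(124, 3) = 310124.
Each occurs with probability p³ ≈ (0.449)³ ≈ 9.05269e-02.
By linearity: E[X] = C(124, 3)·p³ ≈ 310124 · 9.05269e-02 ≈ 28074.554.
Since α = 1/2 < 1, p = c/n^{1/2} ≫ 1/n is above the triangle threshold p ~ 1/n. Asymptotically E[X] ~ (c³/6)·n^{3(1−α)} = (5³/6)·n^{1.5} → ∞; triangles are abundant w.h.p.

E[X] ≈ 28074.554; in regime p = Θ(1/n^{1/2}) E[X] diverges (above the triangle threshold p ~ 1/n).


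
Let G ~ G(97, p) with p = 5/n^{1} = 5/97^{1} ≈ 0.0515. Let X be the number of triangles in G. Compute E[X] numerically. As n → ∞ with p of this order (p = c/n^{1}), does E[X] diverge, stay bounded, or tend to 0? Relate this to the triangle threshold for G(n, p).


Number of potential triangles: C(97, 3) = 147440.
Each occurs with probability p³ ≈ (0.0515)³ ≈ 1.36960e-04.
By linearity: E[X] = C(97, 3)·p³ ≈ 147440 · 1.36960e-04 ≈ 20.193.
Here α = 1, so p = 5/n is exactly at the triangle threshold p ~ 1/n. Asymptotically E[X] → c³/6 = 5³/6 = 125/6 ≈ 20.833, a bounded constant. In this regime the triangle count is asymptotically Poisson(c³/6).

E[X] ≈ 20.193; in regime p = Θ(1/n^{1}) E[X] stays bounded (at the triangle threshold p ~ 1/n).


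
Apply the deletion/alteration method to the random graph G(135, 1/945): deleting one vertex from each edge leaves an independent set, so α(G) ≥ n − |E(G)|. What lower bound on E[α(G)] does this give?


E[|E(G)|] = C(135, 2)·p = 9045 · (1/945) = 67/7.
E[α(G)] ≥ n − E[|E(G)|] = 135 − 67/7 = 878/7.
Numerically: ≈ 125.42857.
(This is only a lower bound; the true E[α(G)] may be larger.)

E[α(G)] ≥ 878/7 ≈ 125.42857.


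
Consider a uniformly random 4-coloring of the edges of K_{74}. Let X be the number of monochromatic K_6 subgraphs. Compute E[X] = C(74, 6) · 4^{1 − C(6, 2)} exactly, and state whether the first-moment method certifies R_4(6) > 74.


E[X] = C(74, 6) · 4^{1 − 15} = 185250786 · 4^{−14} = 185250786/268435456.
As a reduced fraction: E[X] = 92625393/134217728 ≈ 0.69011.
Is E[X] < 1? YES.
Since E[X] < 1, there exists a 4-coloring of K_{74} with no monochromatic K_6; hence R_4(6) > 74.

E[X] = 92625393/134217728 ≈ 0.69011; E[X] < 1, so R_4(6) > 74.


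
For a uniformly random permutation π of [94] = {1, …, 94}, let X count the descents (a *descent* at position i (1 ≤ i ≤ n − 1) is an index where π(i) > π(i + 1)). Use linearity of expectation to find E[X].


Write X = Σ X_I over i = 1, …, 93, with X_I the indicator of one descent.
There are 93 indicators.
For each fixed i, the pair (π(i), π(i+1)) is a uniformly random ordered pair of distinct values from {1, …, 94}; by symmetry P[π(i) > π(i+1)] = 1/2.
By linearity: E[X] = 93 · (1/2) = (94 − 1) · (1/2) = 93/2 ≈ 46.500.

E[X] = 93/2 = 46.500.


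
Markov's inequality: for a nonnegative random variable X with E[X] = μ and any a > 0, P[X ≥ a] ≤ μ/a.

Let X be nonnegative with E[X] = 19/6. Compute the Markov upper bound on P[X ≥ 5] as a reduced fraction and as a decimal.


μ = E[X] = 19/6, a = 5.
Markov: P[X ≥ 5] ≤ μ/a = (19/6)/5 = 19/30.
Numerically: ≈ 0.633.
(Since a = 5 > μ = 3.167, the bound 19/30 is < 1 and informative.)

P[X ≥ 5] ≤ 19/30 ≈ 0.633.


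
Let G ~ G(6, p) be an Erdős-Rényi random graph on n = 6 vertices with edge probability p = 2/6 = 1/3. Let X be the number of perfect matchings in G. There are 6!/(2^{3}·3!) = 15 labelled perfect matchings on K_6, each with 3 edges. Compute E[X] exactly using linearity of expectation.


K_6 has 6!/(2^{3}·3!) = 15 labelled perfect matchings.
For each such perfect matching H, let X_H = 1 if all 3 edges of H are present in G. Then P[X_H = 1] = p^{3} = (1/3)^{3} = 1/27.
By linearity: E[X] = Σ_H E[X_H] = 15 · p^{3} = 15 · 1/27 = 5/9.
Numerically: E[X] ≈ 0.556.

E[X] = 15 · (1/3)^{3} = 5/9 ≈ 0.556.


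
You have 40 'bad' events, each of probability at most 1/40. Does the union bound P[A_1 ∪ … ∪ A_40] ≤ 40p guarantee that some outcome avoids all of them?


Union bound: P[∪_{i=1}^{40} A_i] ≤ Σ_i P[A_i] ≤ 40·p = 40·(1/40) = 1.
Numerically: 1 ≈ 1.000.
Is 1 < 1? NO.
Since the bound 1 is ≥ 1, the union bound is uninformative here; it does NOT by itself certify existence.

40·p = 1 ≈ 1.000; existence NOT certified by the union bound.


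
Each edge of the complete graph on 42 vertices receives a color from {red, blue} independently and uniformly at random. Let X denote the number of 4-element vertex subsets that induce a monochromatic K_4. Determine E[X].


Let X = Σ_S X_S over the C(42, 4) = 111930 subsets S of size 4, where X_S = 1 if the K_4 on S is monochromatic.
For a fixed S, the K_4 on S has C(4, 2) = 6 edges. P[all 6 edges red] = (1/2)^6, and likewise for blue, so P[monochromatic] = 2·(1/2)^6 = 2^{1 − 6} = 1/32.
By linearity of expectation: E[X] = C(42, 4) · 2^{1 − 6} = 111930 · 1/32 = 55965/16.
Numerically: E[X] ≈ 3497.81250.

E[X] = C(42,4)·2^(1−C(4,2)) = 55965/16 ≈ 3497.81250.


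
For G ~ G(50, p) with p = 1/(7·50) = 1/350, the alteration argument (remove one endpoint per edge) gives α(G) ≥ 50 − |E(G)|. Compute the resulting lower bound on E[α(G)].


E[|E(G)|] = C(50, 2)·p = 1225 · (1/350) = 7/2.
E[α(G)] ≥ n − E[|E(G)|] = 50 − 7/2 = 93/2.
Numerically: ≈ 46.500000.
(This is only a lower bound; the true E[α(G)] may be larger.)

E[α(G)] ≥ 93/2 ≈ 46.500000.


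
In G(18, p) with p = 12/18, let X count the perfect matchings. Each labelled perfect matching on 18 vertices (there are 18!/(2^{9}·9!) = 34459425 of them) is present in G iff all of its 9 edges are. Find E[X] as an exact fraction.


K_18 has 18!/(2^{9}·9!) = 34459425 labelled perfect matchings.
For each such perfect matching H, let X_H = 1 if all 9 edges of H are present in G. Then P[X_H = 1] = p^{9} = (2/3)^{9} = 512/19683.
By linearity of expectation: E[X] = Σ_H E[X_H] = 34459425 · p^{9} = 34459425 · 512/19683 = 217817600/243.
Numerically: E[X] ≈ 8.964e+05.

E[X] = 34459425 · (2/3)^{9} = 217817600/243 ≈ 8.964e+05.


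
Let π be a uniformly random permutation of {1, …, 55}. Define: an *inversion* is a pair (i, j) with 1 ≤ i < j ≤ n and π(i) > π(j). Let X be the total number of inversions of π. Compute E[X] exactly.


Write X = Σ X_I over the C(55, 2) = 1485 pairs i < j, with X_I the indicator of one inversion.
There are 1485 indicators.
For each fixed pair i < j, the values π(i) and π(j) are two distinct elements of {1, …, 55} in uniformly random order; by symmetry P[π(i) > π(j)] = 1/2.
By linearity: E[X] = 1485 · (1/2) = C(55, 2) · (1/2) = 1485/2 = 1485/2 ≈ 742.50000.

E[X] = 1485/2 = 742.50000.


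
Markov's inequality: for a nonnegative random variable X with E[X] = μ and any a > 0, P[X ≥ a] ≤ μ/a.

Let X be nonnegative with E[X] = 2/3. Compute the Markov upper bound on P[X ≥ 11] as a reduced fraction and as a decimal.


μ = E[X] = 2/3, a = 11.
Markov: P[X ≥ 11] ≤ μ/a = (2/3)/11 = 2/33.
Numerically: ≈ 0.0606.
(Since a = 11 > μ = 0.6667, the bound 2/33 is < 1 and informative.)

P[X ≥ 11] ≤ 2/33 ≈ 0.0606.


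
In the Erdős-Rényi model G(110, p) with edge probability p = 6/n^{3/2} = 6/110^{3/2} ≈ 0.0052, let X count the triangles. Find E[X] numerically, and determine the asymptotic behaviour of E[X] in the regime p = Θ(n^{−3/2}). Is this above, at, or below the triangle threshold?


Number of potential triangles: C(110, 3) = 215820.
Each occurs with probability p³ ≈ (0.0052)³ ≈ 1.40665e-07.
By linearity: E[X] = C(110, 3)·p³ ≈ 215820 · 1.40665e-07 ≈ 0.030.
Since α = 3/2 > 1, p = c/n^{3/2} = o(1/n) is below the triangle threshold p ~ 1/n. Asymptotically E[X] ~ (c³/6)·n^{3(1−α)} = (6³/6)·n^{-1.5} → 0, so by Markov's inequality G has no triangles w.h.p.

E[X] ≈ 0.030; in regime p = Θ(1/n^{3/2}) E[X] tends to 0 (below the triangle threshold p ~ 1/n).


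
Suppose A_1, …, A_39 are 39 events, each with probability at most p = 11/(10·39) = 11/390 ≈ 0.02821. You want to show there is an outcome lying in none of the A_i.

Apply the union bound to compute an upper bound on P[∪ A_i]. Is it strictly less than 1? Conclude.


Union bound: P[∪_{i=1}^{39} A_i] ≤ Σ_i P[A_i] ≤ 39·p = 39·(11/390) = 11/10.
Numerically: 11/10 ≈ 1.10000.
Is 11/10 < 1? NO.
Since the bound 11/10 is ≥ 1, the union bound is uninformative here; it does NOT by itself certify existence.

39·p = 11/10 ≈ 1.10000; existence NOT certified by the union bound.


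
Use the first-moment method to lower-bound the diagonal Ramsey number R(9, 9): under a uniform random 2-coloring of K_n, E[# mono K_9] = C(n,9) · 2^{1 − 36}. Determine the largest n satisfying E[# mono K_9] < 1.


We need C(n, 9) · 2^{1 − 36} < 1, i.e. C(n, 9) < 2^{36 − 1} = 34359738368.
Check values of n near the boundary:
  n = 61: C(61, 9) = 17341763505; 17341763505 < 34359738368? YES
  n = 62: C(62, 9) = 20286591270; 20286591270 < 34359738368? YES
  n = 63: C(63, 9) = 23667689815; 23667689815 < 34359738368? YES
  n = 64: C(64, 9) = 27540584512; 27540584512 < 34359738368? YES
  n = 65: C(65, 9) = 31966749880; 31966749880 < 34359738368? YES
  n = 66: C(66, 9) = 37014131440; 37014131440 < 34359738368? NO
The largest n with C(n, 9) < 34359738368 is n = 65 (where E[X] = 3995843735/4294967296 ≈ 0.9303549). Hence R(9, 9) > 65, i.e. R(9, 9) ≥ 66.

Largest n = 65; hence R(9, 9) > 65.


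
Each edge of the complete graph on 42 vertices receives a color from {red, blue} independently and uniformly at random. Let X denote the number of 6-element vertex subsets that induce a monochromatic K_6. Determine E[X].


Let X = Σ_S X_S over the C(42, 6) = 5245786 subsets S of size 6, where X_S = 1 if the K_6 on S is monochromatic.
For a fixed S, the K_6 on S has C(6, 2) = 15 edges. P[all 15 edges red] = (1/2)^15, and likewise for blue, so P[monochromatic] = 2·(1/2)^15 = 2^{1 − 15} = 1/16384.
By linearity of expectation: E[X] = C(42, 6) · 2^{1 − 15} = 5245786 · 1/16384 = 2622893/8192.
Numerically: E[X] ≈ 320.177.

E[X] = C(42,6)·2^(1−C(6,2)) = 2622893/8192 ≈ 320.177.


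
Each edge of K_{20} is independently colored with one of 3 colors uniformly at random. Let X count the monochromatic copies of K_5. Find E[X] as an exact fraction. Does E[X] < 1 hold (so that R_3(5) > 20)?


E[X] = C(20, 5) · 3^{1 − 10} = 15504 · 3^{−9} = 15504/19683.
As a reduced fraction: E[X] = 5168/6561 ≈ 0.788.
Is E[X] < 1? YES.
Since E[X] < 1, there exists a 3-coloring of K_{20} with no monochromatic K_5; hence R_3(5) > 20.

E[X] = 5168/6561 ≈ 0.788; E[X] < 1, so R_3(5) > 20.


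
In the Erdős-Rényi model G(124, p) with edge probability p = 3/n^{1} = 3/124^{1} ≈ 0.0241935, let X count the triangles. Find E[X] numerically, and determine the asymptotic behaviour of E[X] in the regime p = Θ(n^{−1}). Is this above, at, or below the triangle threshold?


Number of potential triangles: C(124, 3) = 310124.
Each occurs with probability p³ ≈ (0.0241935)³ ≈ 1.41611561e-05.
By linearity: E[X] = C(124, 3)·p³ ≈ 310124 · 1.41611561e-05 ≈ 4.391714.
Here α = 1, so p = 3/n is exactly at the triangle threshold p ~ 1/n. Asymptotically E[X] → c³/6 = 3³/6 = 9/2 ≈ 4.500000, a bounded constant. In this regime the triangle count is asymptotically Poisson(c³/6).

E[X] ≈ 4.391714; in regime p = Θ(1/n^{1}) E[X] stays bounded (at the triangle threshold p ~ 1/n).


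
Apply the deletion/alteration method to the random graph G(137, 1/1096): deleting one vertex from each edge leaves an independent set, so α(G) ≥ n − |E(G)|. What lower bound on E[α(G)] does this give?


E[|E(G)|] = C(137, 2)·p = 9316 · (1/1096) = 17/2.
E[α(G)] ≥ n − E[|E(G)|] = 137 − 17/2 = 257/2.
Numerically: ≈ 128.5000.
(This is only a lower bound; the true E[α(G)] may be larger.)

E[α(G)] ≥ 257/2 ≈ 128.5000.


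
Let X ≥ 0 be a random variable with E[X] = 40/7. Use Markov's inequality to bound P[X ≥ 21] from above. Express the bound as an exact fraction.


μ = E[X] = 40/7, a = 21.
Markov: P[X ≥ 21] ≤ μ/a = (40/7)/21 = 40/147.
Numerically: ≈ 0.2721.
(Since a = 21 > μ = 5.7143, the bound 40/147 is < 1 and informative.)

P[X ≥ 21] ≤ 40/147 ≈ 0.2721.


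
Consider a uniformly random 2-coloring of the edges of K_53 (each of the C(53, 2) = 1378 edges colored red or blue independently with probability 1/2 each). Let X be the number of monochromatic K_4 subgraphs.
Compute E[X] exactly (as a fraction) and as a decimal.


Let X = Σ_S X_S over the C(53, 4) = 292825 subsets S of size 4, where X_S = 1 if the K_4 on S is monochromatic.
For a fixed S, the K_4 on S has C(4, 2) = 6 edges. P[all 6 edges red] = (1/2)^6, and likewise for blue, so P[monochromatic] = 2·(1/2)^6 = 2^{1 − 6} = 1/32.
By linearity: E[X] = C(53, 4) · 2^{1 − 6} = 292825 · 1/32 = 292825/32.
Numerically: E[X] ≈ 9150.781250.

E[X] = C(53,4)·2^(1−C(4,2)) = 292825/32 ≈ 9150.781250.


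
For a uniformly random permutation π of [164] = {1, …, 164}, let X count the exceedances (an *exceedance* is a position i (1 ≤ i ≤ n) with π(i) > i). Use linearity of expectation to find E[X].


Write X = Σ_{i=1}^{164} X_i, where X_i = 1_{π(i) > i}.
For each fixed i, π(i) is uniform over {1, …, 164} (marginal of a uniform permutation), so P[π(i) > i] = (n − i)/n. Summing: Σ_{i=1}^{164} (n − i)/n = (0 + 1 + … + 163)/164 = 164(164 − 1)/(2·164) = (164 − 1)/2.
Hence E[X] = Σ_{i=1}^{164} (164 − i)/164 = 163/2 ≈ 81.500.

E[X] = 163/2 = 81.500.


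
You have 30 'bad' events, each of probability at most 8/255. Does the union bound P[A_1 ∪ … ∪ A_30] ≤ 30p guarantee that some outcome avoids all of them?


Union bound: P[∪_{i=1}^{30} A_i] ≤ Σ_i P[A_i] ≤ 30·p = 30·(8/255) = 16/17.
Numerically: 16/17 ≈ 0.941176.
Is 16/17 < 1? YES.
Since P[∪ A_i] ≤ 16/17 < 1, the complement has P[∩ A_i^c] ≥ 1 − 16/17 = 1/17 > 0, so some outcome avoids every A_i.

30·p = 16/17 ≈ 0.941176; existence CERTIFIED by the union bound.


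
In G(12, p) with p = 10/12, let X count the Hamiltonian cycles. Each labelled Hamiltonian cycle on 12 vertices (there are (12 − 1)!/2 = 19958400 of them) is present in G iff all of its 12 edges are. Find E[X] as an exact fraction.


K_12 has (12 − 1)!/2 = 19958400 labelled Hamiltonian cycles.
For each such Hamiltonian cycle H, let X_H = 1 if all 12 edges of H are present in G. Then P[X_H = 1] = p^{12} = (5/6)^{12} = 244140625/2176782336.
Summing the indicators: E[X] = Σ_H E[X_H] = 19958400 · p^{12} = 19958400 · 244140625/2176782336 = 469970703125/209952.
Numerically: E[X] ≈ 2.2385e+06.

E[X] = 19958400 · (5/6)^{12} = 469970703125/209952 ≈ 2.2385e+06.


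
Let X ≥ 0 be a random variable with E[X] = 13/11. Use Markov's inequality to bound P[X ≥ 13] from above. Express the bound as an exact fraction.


μ = E[X] = 13/11, a = 13.
Markov: P[X ≥ 13] ≤ μ/a = (13/11)/13 = 1/11.
Numerically: ≈ 0.091.
(Since a = 13 > μ = 1.182, the bound 1/11 is < 1 and informative.)

P[X ≥ 13] ≤ 1/11 ≈ 0.091.


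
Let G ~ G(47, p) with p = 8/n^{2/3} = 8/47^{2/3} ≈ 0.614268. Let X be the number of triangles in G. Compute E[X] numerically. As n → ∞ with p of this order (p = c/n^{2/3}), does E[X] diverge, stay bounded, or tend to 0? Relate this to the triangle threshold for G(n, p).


Number of potential triangles: C(47, 3) = 16215.
Each occurs with probability p³ ≈ (0.614268)³ ≈ 2.31779086e-01.
By linearity: E[X] = C(47, 3)·p³ ≈ 16215 · 2.31779086e-01 ≈ 3758.297872.
Since α = 2/3 < 1, p = c/n^{2/3} ≫ 1/n is above the triangle threshold p ~ 1/n. Asymptotically E[X] ~ (c³/6)·n^{3(1−α)} = (8³/6)·n^{1} → ∞; triangles are abundant w.h.p.

E[X] ≈ 3758.297872; in regime p = Θ(1/n^{2/3}) E[X] diverges (above the triangle threshold p ~ 1/n).


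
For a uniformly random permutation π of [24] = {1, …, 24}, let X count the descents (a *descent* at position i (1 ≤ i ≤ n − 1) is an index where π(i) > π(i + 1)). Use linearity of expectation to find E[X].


Write X = Σ X_I over i = 1, …, 23, with X_I the indicator of one descent.
There are 23 indicators.
For each fixed i, the pair (π(i), π(i+1)) is a uniformly random ordered pair of distinct values from {1, …, 24}; by symmetry P[π(i) > π(i+1)] = 1/2.
By linearity: E[X] = 23 · (1/2) = (24 − 1) · (1/2) = 23/2 ≈ 11.5000.

E[X] = 23/2 = 11.5000.


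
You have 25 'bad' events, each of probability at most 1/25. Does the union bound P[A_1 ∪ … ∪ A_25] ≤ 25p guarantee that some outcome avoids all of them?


Union bound: P[∪_{i=1}^{25} A_i] ≤ Σ_i P[A_i] ≤ 25·p = 25·(1/25) = 1.
Numerically: 1 ≈ 1.000000.
Is 1 < 1? NO.
Since the bound 1 is ≥ 1, the union bound is uninformative here; it does NOT by itself certify existence.

25·p = 1 ≈ 1.000000; existence NOT certified by the union bound.


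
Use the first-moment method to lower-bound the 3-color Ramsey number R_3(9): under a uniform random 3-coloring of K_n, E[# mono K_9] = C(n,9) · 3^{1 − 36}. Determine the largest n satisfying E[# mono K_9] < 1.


We need C(n, 9) · 3^{1 − 36} < 1, i.e. C(n, 9) < 3^{36 − 1} = 50031545098999707.
Check values of n near the boundary:
  n = 297: C(297, 9) = 43842345008337645; 43842345008337645 < 50031545098999707? YES
  n = 298: C(298, 9) = 45207677551849890; 45207677551849890 < 50031545098999707? YES
  n = 299: C(299, 9) = 46610674441390059; 46610674441390059 < 50031545098999707? YES
  n = 300: C(300, 9) = 48052241692154700; 48052241692154700 < 50031545098999707? YES
  n = 301: C(301, 9) = 49533303936090975; 49533303936090975 < 50031545098999707? YES
  n = 302: C(302, 9) = 51054804739588650; 51054804739588650 < 50031545098999707? NO
  n = 303: C(303, 9) = 52617706925494425; 52617706925494425 < 50031545098999707? NO
  n = 304: C(304, 9) = 54222992899492560; 54222992899492560 < 50031545098999707? NO
The largest n with C(n, 9) < 50031545098999707 is n = 301 (where E[X] = 16511101312030325/16677181699666569 ≈ 0.9900). Hence R_3(9) > 301, i.e. R_3(9) ≥ 302.

Largest n = 301; hence R_3(9) > 301.


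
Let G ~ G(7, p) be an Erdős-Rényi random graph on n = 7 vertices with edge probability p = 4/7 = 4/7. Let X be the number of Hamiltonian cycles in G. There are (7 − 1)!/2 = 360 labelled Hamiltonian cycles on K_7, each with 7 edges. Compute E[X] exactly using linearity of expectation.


K_7 has (7 − 1)!/2 = 360 labelled Hamiltonian cycles.
For each such Hamiltonian cycle H, let X_H = 1 if all 7 edges of H are present in G. Then P[X_H = 1] = p^{7} = (4/7)^{7} = 16384/823543.
By linearity of expectation: E[X] = Σ_H E[X_H] = 360 · p^{7} = 360 · 16384/823543 = 5898240/823543.
Numerically: E[X] ≈ 7.162.

E[X] = 360 · (4/7)^{7} = 5898240/823543 ≈ 7.162.


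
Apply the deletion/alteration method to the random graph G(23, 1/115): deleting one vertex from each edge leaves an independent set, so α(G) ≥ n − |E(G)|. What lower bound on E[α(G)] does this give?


E[|E(G)|] = C(23, 2)·p = 253 · (1/115) = 11/5.
E[α(G)] ≥ n − E[|E(G)|] = 23 − 11/5 = 104/5.
Numerically: ≈ 20.800000.
(This is only a lower bound; the true E[α(G)] may be larger.)

E[α(G)] ≥ 104/5 ≈ 20.800000.


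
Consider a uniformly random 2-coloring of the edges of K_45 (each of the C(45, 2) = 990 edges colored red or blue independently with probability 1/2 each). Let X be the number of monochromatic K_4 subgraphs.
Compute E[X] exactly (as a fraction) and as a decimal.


Let X = Σ_S X_S over the C(45, 4) = 148995 subsets S of size 4, where X_S = 1 if the K_4 on S is monochromatic.
For a fixed S, the K_4 on S has C(4, 2) = 6 edges. P[all 6 edges red] = (1/2)^6, and likewise for blue, so P[monochromatic] = 2·(1/2)^6 = 2^{1 − 6} = 1/32.
By linearity of expectation: E[X] = C(45, 4) · 2^{1 − 6} = 148995 · 1/32 = 148995/32.
Numerically: E[X] ≈ 4656.0938.

E[X] = C(45,4)·2^(1−C(4,2)) = 148995/32 ≈ 4656.0938.


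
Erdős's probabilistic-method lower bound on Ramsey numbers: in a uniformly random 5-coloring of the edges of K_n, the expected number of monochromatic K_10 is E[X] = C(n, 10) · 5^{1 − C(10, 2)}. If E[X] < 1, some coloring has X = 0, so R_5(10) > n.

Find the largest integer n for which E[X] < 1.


We need C(n, 10) · 5^{1 − 45} < 1, i.e. C(n, 10) < 5^{45 − 1} = 5684341886080801486968994140625.
Check values of n near the boundary:
  n = 5386: C(5386, 10) = 5613966214234562222231428510561; 5613966214234562222231428510561 < 5684341886080801486968994140625? YES
  n = 5387: C(5387, 10) = 5624406917627224603154306376491; 5624406917627224603154306376491 < 5684341886080801486968994140625? YES
  n = 5388: C(5388, 10) = 5634865093375880654852250419586; 5634865093375880654852250419586 < 5684341886080801486968994140625? YES
  n = 5389: C(5389, 10) = 5645340767466558997768874792926; 5645340767466558997768874792926 < 5684341886080801486968994140625? YES
  n = 5390: C(5390, 10) = 5655833965919099070255434039753; 5655833965919099070255434039753 < 5684341886080801486968994140625? YES
  n = 5391: C(5391, 10) = 5666344714787188828795213697883; 5666344714787188828795213697883 < 5684341886080801486968994140625? YES
  n = 5392: C(5392, 10) = 5676873040158402483252283957448; 5676873040158402483252283957448 < 5684341886080801486968994140625? YES
  n = 5393: C(5393, 10) = 5687418968154238267170642278008; 5687418968154238267170642278008 < 5684341886080801486968994140625? NO
  n = 5394: C(5394, 10) = 5697982524930156243149785372878; 5697982524930156243149785372878 < 5684341886080801486968994140625? NO
The largest n with C(n, 10) < 5684341886080801486968994140625 is n = 5392 (where E[X] = 5676873040158402483252283957448/5684341886080801486968994140625 ≈ 0.998686). Hence R_5(10) > 5392, i.e. R_5(10) ≥ 5393.

Largest n = 5392; hence R_5(10) > 5392.


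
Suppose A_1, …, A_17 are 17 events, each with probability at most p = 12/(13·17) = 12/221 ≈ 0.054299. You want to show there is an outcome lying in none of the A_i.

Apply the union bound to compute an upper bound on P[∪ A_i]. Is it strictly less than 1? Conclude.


Union bound: P[∪_{i=1}^{17} A_i] ≤ Σ_i P[A_i] ≤ 17·p = 17·(12/221) = 12/13.
Numerically: 12/13 ≈ 0.923077.
Is 12/13 < 1? YES.
Since P[∪ A_i] ≤ 12/13 < 1, the complement has P[∩ A_i^c] ≥ 1 − 12/13 = 1/13 > 0, so some outcome avoids every A_i.

17·p = 12/13 ≈ 0.923077; existence CERTIFIED by the union bound.


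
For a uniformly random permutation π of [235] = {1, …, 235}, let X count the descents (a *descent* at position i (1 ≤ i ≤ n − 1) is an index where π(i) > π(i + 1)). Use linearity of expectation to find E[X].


Write X = Σ X_I over i = 1, …, 234, with X_I the indicator of one descent.
There are 234 indicators.
For each fixed i, the pair (π(i), π(i+1)) is a uniformly random ordered pair of distinct values from {1, …, 235}; by symmetry P[π(i) > π(i+1)] = 1/2.
By linearity: E[X] = 234 · (1/2) = (235 − 1) · (1/2) = 117 ≈ 117.000.

E[X] = 117 = 117.000.


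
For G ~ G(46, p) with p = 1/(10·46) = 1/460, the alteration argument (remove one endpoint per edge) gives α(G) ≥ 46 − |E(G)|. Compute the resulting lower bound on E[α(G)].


E[|E(G)|] = C(46, 2)·p = 1035 · (1/460) = 9/4.
E[α(G)] ≥ n − E[|E(G)|] = 46 − 9/4 = 175/4.
Numerically: ≈ 43.7500.
(This is only a lower bound; the true E[α(G)] may be larger.)

E[α(G)] ≥ 175/4 ≈ 43.7500.


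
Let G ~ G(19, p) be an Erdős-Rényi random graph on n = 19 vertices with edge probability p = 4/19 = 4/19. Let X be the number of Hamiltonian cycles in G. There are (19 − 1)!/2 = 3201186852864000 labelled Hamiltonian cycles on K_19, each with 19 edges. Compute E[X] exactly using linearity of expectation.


K_19 has (19 − 1)!/2 = 3201186852864000 labelled Hamiltonian cycles.
For each such Hamiltonian cycle H, let X_H = 1 if all 19 edges of H are present in G. Then P[X_H = 1] = p^{19} = (4/19)^{19} = 274877906944/1978419655660313589123979.
By linearity of expectation: E[X] = Σ_H E[X_H] = 3201186852864000 · p^{19} = 3201186852864000 · 274877906944/1978419655660313589123979 = 879935541851906811887616000/1978419655660313589123979.
Numerically: E[X] ≈ 444.8.

E[X] = 3201186852864000 · (4/19)^{19} = 879935541851906811887616000/1978419655660313589123979 ≈ 444.8.


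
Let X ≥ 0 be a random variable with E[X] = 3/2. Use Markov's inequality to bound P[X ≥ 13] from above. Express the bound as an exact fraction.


μ = E[X] = 3/2, a = 13.
Markov: P[X ≥ 13] ≤ μ/a = (3/2)/13 = 3/26.
Numerically: ≈ 0.11538.
(Since a = 13 > μ = 1.50000, the bound 3/26 is < 1 and informative.)

P[X ≥ 13] ≤ 3/26 ≈ 0.11538.


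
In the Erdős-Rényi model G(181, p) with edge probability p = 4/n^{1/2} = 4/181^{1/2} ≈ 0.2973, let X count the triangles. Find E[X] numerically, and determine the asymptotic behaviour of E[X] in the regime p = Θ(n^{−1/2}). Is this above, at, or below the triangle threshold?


Number of potential triangles: C(181, 3) = 971970.
Each occurs with probability p³ ≈ (0.2973)³ ≈ 2.628222e-02.
By linearity: E[X] = C(181, 3)·p³ ≈ 971970 · 2.628222e-02 ≈ 25545.5332.
Since α = 1/2 < 1, p = c/n^{1/2} ≫ 1/n is above the triangle threshold p ~ 1/n. Asymptotically E[X] ~ (c³/6)·n^{3(1−α)} = (4³/6)·n^{1.5} → ∞; triangles are abundant w.h.p.

E[X] ≈ 25545.5332; in regime p = Θ(1/n^{1/2}) E[X] diverges (above the triangle threshold p ~ 1/n).


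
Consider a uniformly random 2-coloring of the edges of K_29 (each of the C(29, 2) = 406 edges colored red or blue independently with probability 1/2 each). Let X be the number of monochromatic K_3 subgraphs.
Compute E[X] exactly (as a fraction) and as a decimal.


Let X = Σ_S X_S over the C(29, 3) = 3654 subsets S of size 3, where X_S = 1 if the K_3 on S is monochromatic.
For a fixed S, the K_3 on S has C(3, 2) = 3 edges. P[all 3 edges red] = (1/2)^3, and likewise for blue, so P[monochromatic] = 2·(1/2)^3 = 2^{1 − 3} = 1/4.
By linearity of expectation: E[X] = C(29, 3) · 2^{1 − 3} = 3654 · 1/4 = 1827/2.
Numerically: E[X] ≈ 913.500000.

E[X] = C(29,3)·2^(1−C(3,2)) = 1827/2 ≈ 913.500000.


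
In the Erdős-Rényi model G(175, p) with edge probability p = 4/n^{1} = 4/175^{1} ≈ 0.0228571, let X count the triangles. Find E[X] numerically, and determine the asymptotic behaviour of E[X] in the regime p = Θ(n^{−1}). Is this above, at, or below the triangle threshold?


Number of potential triangles: C(175, 3) = 877975.
Each occurs with probability p³ ≈ (0.0228571)³ ≈ 1.19416910e-05.
By linearity: E[X] = C(175, 3)·p³ ≈ 877975 · 1.19416910e-05 ≈ 10.484506.
Here α = 1, so p = 4/n is exactly at the triangle threshold p ~ 1/n. Asymptotically E[X] → c³/6 = 4³/6 = 32/3 ≈ 10.666667, a bounded constant. In this regime the triangle count is asymptotically Poisson(c³/6).

E[X] ≈ 10.484506; in regime p = Θ(1/n^{1}) E[X] stays bounded (at the triangle threshold p ~ 1/n).


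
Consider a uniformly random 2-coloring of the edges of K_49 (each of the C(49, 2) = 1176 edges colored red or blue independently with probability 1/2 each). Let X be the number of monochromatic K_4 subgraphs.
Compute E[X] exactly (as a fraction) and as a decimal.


Let X = Σ_S X_S over the C(49, 4) = 211876 subsets S of size 4, where X_S = 1 if the K_4 on S is monochromatic.
For a fixed S, the K_4 on S has C(4, 2) = 6 edges. P[all 6 edges red] = (1/2)^6, and likewise for blue, so P[monochromatic] = 2·(1/2)^6 = 2^{1 − 6} = 1/32.
By linearity: E[X] = C(49, 4) · 2^{1 − 6} = 211876 · 1/32 = 52969/8.
Numerically: E[X] ≈ 6621.1250.

E[X] = C(49,4)·2^(1−C(4,2)) = 52969/8 ≈ 6621.1250.


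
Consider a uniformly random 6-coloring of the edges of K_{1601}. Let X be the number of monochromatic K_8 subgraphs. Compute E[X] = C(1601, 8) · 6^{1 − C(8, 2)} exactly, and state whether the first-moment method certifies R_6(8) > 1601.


E[X] = C(1601, 8) · 6^{1 − 28} = 1051968746851785076600 · 6^{−27} = 1051968746851785076600/1023490369077469249536.
As a reduced fraction: E[X] = 131496093356473134575/127936296134683656192 ≈ 1.027825.
Is E[X] < 1? NO.
Since E[X] ≥ 1, the first-moment bound is inconclusive at n = 1601; it does NOT by itself certify R_6(8) > 1601.

E[X] = 131496093356473134575/127936296134683656192 ≈ 1.027825; E[X] ≥ 1; first-moment method inconclusive here.


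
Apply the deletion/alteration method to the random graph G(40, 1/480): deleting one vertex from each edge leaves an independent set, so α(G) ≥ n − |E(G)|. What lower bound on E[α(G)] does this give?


E[|E(G)|] = C(40, 2)·p = 780 · (1/480) = 13/8.
E[α(G)] ≥ n − E[|E(G)|] = 40 − 13/8 = 307/8.
Numerically: ≈ 38.375000.
(This is only a lower bound; the true E[α(G)] may be larger.)

E[α(G)] ≥ 307/8 ≈ 38.375000.


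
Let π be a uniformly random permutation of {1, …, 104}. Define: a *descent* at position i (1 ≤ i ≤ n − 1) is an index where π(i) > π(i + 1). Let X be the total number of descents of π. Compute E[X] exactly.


Write X = Σ X_I over i = 1, …, 103, with X_I the indicator of one descent.
There are 103 indicators.
For each fixed i, the pair (π(i), π(i+1)) is a uniformly random ordered pair of distinct values from {1, …, 104}; by symmetry P[π(i) > π(i+1)] = 1/2.
By linearity: E[X] = 103 · (1/2) = (104 − 1) · (1/2) = 103/2 ≈ 51.500000.

E[X] = 103/2 = 51.500000.


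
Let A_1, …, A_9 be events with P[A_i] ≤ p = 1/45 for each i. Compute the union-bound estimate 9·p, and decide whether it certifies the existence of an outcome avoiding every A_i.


Union bound: P[∪_{i=1}^{9} A_i] ≤ Σ_i P[A_i] ≤ 9·p = 9·(1/45) = 1/5.
Numerically: 1/5 ≈ 0.20000.
Is 1/5 < 1? YES.
Since P[∪ A_i] ≤ 1/5 < 1, the complement has P[∩ A_i^c] ≥ 1 − 1/5 = 4/5 > 0, so some outcome avoids every A_i.

9·p = 1/5 ≈ 0.20000; existence CERTIFIED by the union bound.


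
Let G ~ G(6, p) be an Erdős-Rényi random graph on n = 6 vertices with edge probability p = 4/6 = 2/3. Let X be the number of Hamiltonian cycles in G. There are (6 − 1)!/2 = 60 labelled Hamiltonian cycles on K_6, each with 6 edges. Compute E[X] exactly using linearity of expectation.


K_6 has (6 − 1)!/2 = 60 labelled Hamiltonian cycles.
For each such Hamiltonian cycle H, let X_H = 1 if all 6 edges of H are present in G. Then P[X_H = 1] = p^{6} = (2/3)^{6} = 64/729.
By linearity: E[X] = Σ_H E[X_H] = 60 · p^{6} = 60 · 64/729 = 1280/243.
Numerically: E[X] ≈ 5.27.

E[X] = 60 · (2/3)^{6} = 1280/243 ≈ 5.27.


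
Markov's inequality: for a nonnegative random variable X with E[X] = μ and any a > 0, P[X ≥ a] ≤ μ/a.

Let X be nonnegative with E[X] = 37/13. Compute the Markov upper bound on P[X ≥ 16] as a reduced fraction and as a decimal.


μ = E[X] = 37/13, a = 16.
Markov: P[X ≥ 16] ≤ μ/a = (37/13)/16 = 37/208.
Numerically: ≈ 0.17788.
(Since a = 16 > μ = 2.84615, the bound 37/208 is < 1 and informative.)

P[X ≥ 16] ≤ 37/208 ≈ 0.17788.


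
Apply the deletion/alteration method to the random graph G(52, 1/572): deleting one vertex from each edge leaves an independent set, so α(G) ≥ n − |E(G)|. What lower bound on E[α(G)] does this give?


E[|E(G)|] = C(52, 2)·p = 1326 · (1/572) = 51/22.
E[α(G)] ≥ n − E[|E(G)|] = 52 − 51/22 = 1093/22.
Numerically: ≈ 49.68182.
(This is only a lower bound; the true E[α(G)] may be larger.)

E[α(G)] ≥ 1093/22 ≈ 49.68182.
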